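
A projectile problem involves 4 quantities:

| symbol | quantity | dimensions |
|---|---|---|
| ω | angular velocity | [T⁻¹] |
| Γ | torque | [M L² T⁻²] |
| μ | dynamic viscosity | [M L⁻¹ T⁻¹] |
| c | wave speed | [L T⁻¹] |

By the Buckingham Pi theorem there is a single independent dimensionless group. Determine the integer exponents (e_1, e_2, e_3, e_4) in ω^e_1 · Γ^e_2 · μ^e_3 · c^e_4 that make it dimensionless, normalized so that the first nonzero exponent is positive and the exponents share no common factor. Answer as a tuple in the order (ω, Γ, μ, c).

(2, 1, -1, -3)

M: e_1·(0) + e_2·(1) + e_3·(1) + e_4·(0) = 0
L: e_1·(0) + e_2·(2) + e_3·(-1) + e_4·(1) = 0
T: e_1·(-1) + e_2·(-2) + e_3·(-1) + e_4·(-1) = 0
Solving this homogeneous linear system for the smallest-integer solution (first nonzero entry positive) gives (2, 1, -1, -3).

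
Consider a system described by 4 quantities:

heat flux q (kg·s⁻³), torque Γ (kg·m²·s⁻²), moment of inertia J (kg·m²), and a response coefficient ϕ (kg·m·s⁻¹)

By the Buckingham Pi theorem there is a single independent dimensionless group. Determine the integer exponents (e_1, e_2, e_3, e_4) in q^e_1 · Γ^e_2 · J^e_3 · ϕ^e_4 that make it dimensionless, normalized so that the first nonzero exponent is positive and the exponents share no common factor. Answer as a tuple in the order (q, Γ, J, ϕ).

M: e_1·(1) + e_2·(1) + e_3·(1) + e_4·(1) = 0
L: e_1·(0) + e_2·(2) + e_3·(2) + e_4·(1) = 0
T: e_1·(-3) + e_2·(-2) + e_3·(0) + e_4·(-1) = 0
Solving this homogeneous linear system for the smallest-integer solution (first nonzero entry positive) gives (2, -1, 3, -4).

(2, -1, 3, -4)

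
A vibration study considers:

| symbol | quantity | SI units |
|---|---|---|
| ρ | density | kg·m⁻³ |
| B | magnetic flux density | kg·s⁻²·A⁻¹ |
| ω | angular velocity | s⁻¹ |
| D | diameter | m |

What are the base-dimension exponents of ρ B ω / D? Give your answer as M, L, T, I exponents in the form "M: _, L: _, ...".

Collect each base-dimension exponent across the product:
  M: (1) + (1) + (0) − (0) = 2
  L: (-3) + (0) + (0) − (1) = -4
  T: (0) + (-2) + (-1) − (0) = -3
  I: (0) + (-1) + (0) − (0) = -1
So the dimensions are [M² L⁻⁴ T⁻³ I⁻¹].

M: 2, L: -4, T: -3, I: -1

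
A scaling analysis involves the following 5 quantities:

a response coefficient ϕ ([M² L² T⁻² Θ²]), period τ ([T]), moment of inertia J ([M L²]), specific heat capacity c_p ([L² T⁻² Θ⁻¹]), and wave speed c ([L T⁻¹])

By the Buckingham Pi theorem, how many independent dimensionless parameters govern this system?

1

There are 5 variables and 4 base dimensions (M, L, T, Θ).
The dimension matrix has rank 4.
Independent dimensionless groups: 5 − 4 = 1.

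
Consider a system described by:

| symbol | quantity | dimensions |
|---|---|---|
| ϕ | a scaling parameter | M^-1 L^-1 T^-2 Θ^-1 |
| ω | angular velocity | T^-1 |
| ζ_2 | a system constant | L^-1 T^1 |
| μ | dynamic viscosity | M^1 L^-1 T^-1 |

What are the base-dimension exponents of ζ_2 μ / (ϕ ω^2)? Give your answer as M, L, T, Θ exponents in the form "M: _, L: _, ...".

Collect each base-dimension exponent across the product:
  M: −(-1) − 2·(0) + (0) + (1) = 2
  L: −(-1) − 2·(0) + (-1) + (-1) = -1
  T: −(-2) − 2·(-1) + (1) + (-1) = 4
  Θ: −(-1) − 2·(0) + (0) + (0) = 1
So the dimensions are [M² L⁻¹ T⁴ Θ].

M: 2, L: -1, T: 4, Θ: 1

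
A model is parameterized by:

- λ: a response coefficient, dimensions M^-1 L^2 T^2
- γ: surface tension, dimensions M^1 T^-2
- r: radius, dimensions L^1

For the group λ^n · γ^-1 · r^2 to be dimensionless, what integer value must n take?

-1

Balance the M exponent: (-1)·n from λ, plus −(1) + 2·(0) = -1 from the rest, must sum to zero.
−n − 1 = 0, so n = -1.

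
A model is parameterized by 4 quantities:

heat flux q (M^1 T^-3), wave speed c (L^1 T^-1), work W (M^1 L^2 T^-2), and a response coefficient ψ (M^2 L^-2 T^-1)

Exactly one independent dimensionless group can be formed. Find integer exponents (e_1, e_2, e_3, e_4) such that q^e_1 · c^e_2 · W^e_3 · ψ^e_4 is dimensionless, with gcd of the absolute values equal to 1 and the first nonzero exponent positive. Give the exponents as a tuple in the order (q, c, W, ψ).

(1, -4, 1, -1)

M: e_1·(1) + e_2·(0) + e_3·(1) + e_4·(2) = 0
L: e_1·(0) + e_2·(1) + e_3·(2) + e_4·(-2) = 0
T: e_1·(-3) + e_2·(-1) + e_3·(-2) + e_4·(-1) = 0
Solving this homogeneous linear system for the smallest-integer solution (first nonzero entry positive) gives (1, -4, 1, -1).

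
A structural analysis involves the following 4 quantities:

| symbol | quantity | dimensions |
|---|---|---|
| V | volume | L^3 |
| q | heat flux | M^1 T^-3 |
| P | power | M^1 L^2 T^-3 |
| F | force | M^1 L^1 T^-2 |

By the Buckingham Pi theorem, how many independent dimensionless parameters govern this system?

There are 4 variables and 3 base dimensions (M, L, T).
The dimension matrix has rank 3.
Independent dimensionless groups: 4 − 3 = 1.

1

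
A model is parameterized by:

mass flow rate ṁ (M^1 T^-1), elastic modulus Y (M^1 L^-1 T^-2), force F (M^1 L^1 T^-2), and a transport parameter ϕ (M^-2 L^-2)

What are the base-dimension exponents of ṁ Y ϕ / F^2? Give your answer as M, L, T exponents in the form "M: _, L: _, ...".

M: -2, L: -5, T: 1

Collect each base-dimension exponent across the product:
  M: (1) + (1) − 2·(1) + (-2) = -2
  L: (0) + (-1) − 2·(1) + (-2) = -5
  T: (-1) + (-2) − 2·(-2) + (0) = 1
So the dimensions are [M⁻² L⁻⁵ T].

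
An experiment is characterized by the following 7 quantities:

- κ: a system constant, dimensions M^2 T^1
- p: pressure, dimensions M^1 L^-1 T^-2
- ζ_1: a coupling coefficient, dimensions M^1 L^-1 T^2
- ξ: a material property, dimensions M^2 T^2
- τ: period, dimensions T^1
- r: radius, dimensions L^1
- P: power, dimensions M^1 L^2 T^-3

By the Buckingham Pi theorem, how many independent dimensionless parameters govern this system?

There are 7 variables and 3 base dimensions (M, L, T).
The dimension matrix has rank 3.
Independent dimensionless groups: 7 − 3 = 4.

4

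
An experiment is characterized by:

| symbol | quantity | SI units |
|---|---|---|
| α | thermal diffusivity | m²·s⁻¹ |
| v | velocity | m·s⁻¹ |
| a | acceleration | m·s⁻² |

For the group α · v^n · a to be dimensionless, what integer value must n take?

Balance the L exponent: (1)·n from v, plus (2) + (1) = 3 from the rest, must sum to zero.
n + 3 = 0, so n = -3.

-3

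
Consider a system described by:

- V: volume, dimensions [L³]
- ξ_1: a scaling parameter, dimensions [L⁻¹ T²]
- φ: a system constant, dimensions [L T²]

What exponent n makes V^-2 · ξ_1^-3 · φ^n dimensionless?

3

Balance the L exponent: (1)·n from φ, plus −2·(3) − 3·(-1) = -3 from the rest, must sum to zero.
n − 3 = 0, so n = 3.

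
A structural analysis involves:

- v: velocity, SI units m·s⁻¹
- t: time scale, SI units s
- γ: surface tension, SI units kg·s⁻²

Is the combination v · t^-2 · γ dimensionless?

no

Sum the exponent of each base dimension across the product:
  M: [v]_M − 2·[t]_M + [γ]_M = (0) − 2·(0) + (1) = 1
  L: [v]_L − 2·[t]_L + [γ]_L = (1) − 2·(0) + (0) = 1
  T: [v]_T − 2·[t]_T + [γ]_T = (-1) − 2·(1) + (-2) = -5
Net dimensions [M L T⁻⁵] ≠ [1] — not dimensionless.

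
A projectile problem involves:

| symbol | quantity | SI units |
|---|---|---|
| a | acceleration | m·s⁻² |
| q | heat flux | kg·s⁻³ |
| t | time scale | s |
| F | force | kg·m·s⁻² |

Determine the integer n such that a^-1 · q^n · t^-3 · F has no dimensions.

-1

Balance the M exponent: (1)·n from q, plus −(0) − 3·(0) + (1) = 1 from the rest, must sum to zero.
n + 1 = 0, so n = -1.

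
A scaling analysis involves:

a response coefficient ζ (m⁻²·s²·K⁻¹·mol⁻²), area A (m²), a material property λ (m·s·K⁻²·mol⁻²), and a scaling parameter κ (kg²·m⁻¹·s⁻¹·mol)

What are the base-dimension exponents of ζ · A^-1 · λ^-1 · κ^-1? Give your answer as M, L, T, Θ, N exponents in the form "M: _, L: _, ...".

Collect each base-dimension exponent across the product:
  M: (0) − (0) − (0) − (2) = -2
  L: (-2) − (2) − (1) − (-1) = -4
  T: (2) − (0) − (1) − (-1) = 2
  Θ: (-1) − (0) − (-2) − (0) = 1
  N: (-2) − (0) − (-2) − (1) = -1
So the dimensions are [M⁻² L⁻⁴ T² Θ N⁻¹].

M: -2, L: -4, T: 2, Θ: 1, N: -1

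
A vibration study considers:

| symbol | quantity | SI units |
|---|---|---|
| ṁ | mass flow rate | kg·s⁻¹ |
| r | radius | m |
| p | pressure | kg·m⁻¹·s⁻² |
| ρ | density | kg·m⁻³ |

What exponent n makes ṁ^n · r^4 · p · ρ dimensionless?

-2

Balance the M exponent: (1)·n from ṁ, plus 4·(0) + (1) + (1) = 2 from the rest, must sum to zero.
n + 2 = 0, so n = -2.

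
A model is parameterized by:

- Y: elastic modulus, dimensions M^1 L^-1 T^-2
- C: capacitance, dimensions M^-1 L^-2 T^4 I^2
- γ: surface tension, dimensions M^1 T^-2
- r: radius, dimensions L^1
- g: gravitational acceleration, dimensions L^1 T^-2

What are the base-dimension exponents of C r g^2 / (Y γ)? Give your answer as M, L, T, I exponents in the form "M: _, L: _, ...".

M: -3, L: 2, T: 4, I: 2

Collect each base-dimension exponent across the product:
  M: −(1) + (-1) − (1) + (0) + 2·(0) = -3
  L: −(-1) + (-2) − (0) + (1) + 2·(1) = 2
  T: −(-2) + (4) − (-2) + (0) + 2·(-2) = 4
  I: −(0) + (2) − (0) + (0) + 2·(0) = 2
So the dimensions are [M⁻³ L² T⁴ I²].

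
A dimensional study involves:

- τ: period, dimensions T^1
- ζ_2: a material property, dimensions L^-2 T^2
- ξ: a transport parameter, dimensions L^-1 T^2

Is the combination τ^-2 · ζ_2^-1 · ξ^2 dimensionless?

Sum the exponent of each base dimension across the product:
  M: −2·[τ]_M − [ζ_2]_M + 2·[ξ]_M = −2·(0) − (0) + 2·(0) = 0
  L: −2·[τ]_L − [ζ_2]_L + 2·[ξ]_L = −2·(0) − (-2) + 2·(-1) = 0
  T: −2·[τ]_T − [ζ_2]_T + 2·[ξ]_T = −2·(1) − (2) + 2·(2) = 0
All base exponents vanish — dimensionless.

yes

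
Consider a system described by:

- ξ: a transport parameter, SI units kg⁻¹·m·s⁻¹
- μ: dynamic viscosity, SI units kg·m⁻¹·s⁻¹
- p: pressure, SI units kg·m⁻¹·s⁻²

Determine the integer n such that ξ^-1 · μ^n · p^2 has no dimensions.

-3

Balance the M exponent: (1)·n from μ, plus −(-1) + 2·(1) = 3 from the rest, must sum to zero.
n + 3 = 0, so n = -3.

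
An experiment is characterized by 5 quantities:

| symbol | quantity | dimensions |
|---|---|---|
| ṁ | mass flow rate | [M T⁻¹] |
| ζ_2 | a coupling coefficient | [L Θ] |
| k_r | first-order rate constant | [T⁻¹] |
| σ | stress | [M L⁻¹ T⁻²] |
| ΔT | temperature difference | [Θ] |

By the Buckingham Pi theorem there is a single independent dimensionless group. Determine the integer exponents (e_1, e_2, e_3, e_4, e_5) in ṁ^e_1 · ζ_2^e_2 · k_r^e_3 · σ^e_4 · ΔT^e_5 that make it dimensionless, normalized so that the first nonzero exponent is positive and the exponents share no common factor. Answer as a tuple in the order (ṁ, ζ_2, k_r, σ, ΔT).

(1, -1, 1, -1, 1)

M: e_1·(1) + e_2·(0) + e_3·(0) + e_4·(1) + e_5·(0) = 0
L: e_1·(0) + e_2·(1) + e_3·(0) + e_4·(-1) + e_5·(0) = 0
T: e_1·(-1) + e_2·(0) + e_3·(-1) + e_4·(-2) + e_5·(0) = 0
Θ: e_1·(0) + e_2·(1) + e_3·(0) + e_4·(0) + e_5·(1) = 0
Solving this homogeneous linear system for the smallest-integer solution (first nonzero entry positive) gives (1, -1, 1, -1, 1).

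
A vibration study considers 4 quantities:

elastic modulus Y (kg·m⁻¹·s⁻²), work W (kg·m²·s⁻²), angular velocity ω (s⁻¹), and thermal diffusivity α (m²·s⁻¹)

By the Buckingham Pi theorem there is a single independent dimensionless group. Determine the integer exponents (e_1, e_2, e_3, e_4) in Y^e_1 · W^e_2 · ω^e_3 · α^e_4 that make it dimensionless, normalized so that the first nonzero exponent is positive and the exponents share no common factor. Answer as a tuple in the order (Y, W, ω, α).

M: e_1·(1) + e_2·(1) + e_3·(0) + e_4·(0) = 0
L: e_1·(-1) + e_2·(2) + e_3·(0) + e_4·(2) = 0
T: e_1·(-2) + e_2·(-2) + e_3·(-1) + e_4·(-1) = 0
Solving this homogeneous linear system for the smallest-integer solution (first nonzero entry positive) gives (2, -2, -3, 3).

(2, -2, -3, 3)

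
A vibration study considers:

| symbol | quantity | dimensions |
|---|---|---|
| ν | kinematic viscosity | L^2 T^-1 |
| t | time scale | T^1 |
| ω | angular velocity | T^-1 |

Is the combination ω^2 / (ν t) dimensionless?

Sum the exponent of each base dimension across the product:
  L: −[ν]_L − [t]_L + 2·[ω]_L = −(2) − (0) + 2·(0) = -2
  T: −[ν]_T − [t]_T + 2·[ω]_T = −(-1) − (1) + 2·(-1) = -2
Net dimensions [L⁻² T⁻²] ≠ [1] — not dimensionless.

no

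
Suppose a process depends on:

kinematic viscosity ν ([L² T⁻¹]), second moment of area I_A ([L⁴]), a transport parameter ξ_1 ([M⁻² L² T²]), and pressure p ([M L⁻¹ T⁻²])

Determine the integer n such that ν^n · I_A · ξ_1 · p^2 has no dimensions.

-2

Balance the L exponent: (2)·n from ν, plus (4) + (2) + 2·(-1) = 4 from the rest, must sum to zero.
2n + 4 = 0, so n = -2.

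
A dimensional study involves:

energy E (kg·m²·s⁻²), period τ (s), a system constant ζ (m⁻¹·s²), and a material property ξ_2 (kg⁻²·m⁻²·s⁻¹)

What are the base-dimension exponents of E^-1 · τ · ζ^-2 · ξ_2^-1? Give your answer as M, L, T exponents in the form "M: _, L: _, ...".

Collect each base-dimension exponent across the product:
  M: −(1) + (0) − 2·(0) − (-2) = 1
  L: −(2) + (0) − 2·(-1) − (-2) = 2
  T: −(-2) + (1) − 2·(2) − (-1) = 0
So the dimensions are [M L²].

M: 1, L: 2, T: 0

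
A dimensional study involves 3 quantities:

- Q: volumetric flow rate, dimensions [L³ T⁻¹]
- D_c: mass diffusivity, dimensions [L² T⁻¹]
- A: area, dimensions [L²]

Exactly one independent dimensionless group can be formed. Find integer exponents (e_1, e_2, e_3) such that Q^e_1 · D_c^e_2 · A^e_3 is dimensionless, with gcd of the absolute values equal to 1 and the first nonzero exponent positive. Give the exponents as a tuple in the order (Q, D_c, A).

L: e_1·(3) + e_2·(2) + e_3·(2) = 0
T: e_1·(-1) + e_2·(-1) + e_3·(0) = 0
Solving this homogeneous linear system for the smallest-integer solution (first nonzero entry positive) gives (2, -2, -1).

(2, -2, -1)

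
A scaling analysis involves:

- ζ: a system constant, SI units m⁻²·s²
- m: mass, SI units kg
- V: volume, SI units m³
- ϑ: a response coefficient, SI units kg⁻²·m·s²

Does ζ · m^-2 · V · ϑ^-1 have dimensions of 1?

yes

Sum the exponent of each base dimension across the product:
  M: [ζ]_M − 2·[m]_M + [V]_M − [ϑ]_M = (0) − 2·(1) + (0) − (-2) = 0
  L: [ζ]_L − 2·[m]_L + [V]_L − [ϑ]_L = (-2) − 2·(0) + (3) − (1) = 0
  T: [ζ]_T − 2·[m]_T + [V]_T − [ϑ]_T = (2) − 2·(0) + (0) − (2) = 0
All base exponents vanish — dimensionless.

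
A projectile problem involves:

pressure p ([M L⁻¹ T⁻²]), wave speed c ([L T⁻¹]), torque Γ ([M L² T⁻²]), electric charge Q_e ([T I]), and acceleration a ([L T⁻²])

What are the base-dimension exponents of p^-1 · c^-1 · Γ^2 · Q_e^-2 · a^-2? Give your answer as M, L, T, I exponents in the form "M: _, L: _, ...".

Collect each base-dimension exponent across the product:
  M: −(1) − (0) + 2·(1) − 2·(0) − 2·(0) = 1
  L: −(-1) − (1) + 2·(2) − 2·(0) − 2·(1) = 2
  T: −(-2) − (-1) + 2·(-2) − 2·(1) − 2·(-2) = 1
  I: −(0) − (0) + 2·(0) − 2·(1) − 2·(0) = -2
So the dimensions are [M L² T I⁻²].

M: 1, L: 2, T: 1, I: -2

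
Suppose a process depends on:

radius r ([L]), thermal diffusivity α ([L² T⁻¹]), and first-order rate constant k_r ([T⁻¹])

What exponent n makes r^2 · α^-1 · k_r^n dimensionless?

1

Balance the T exponent: (-1)·n from k_r, plus 2·(0) − (-1) = 1 from the rest, must sum to zero.
−n + 1 = 0, so n = 1.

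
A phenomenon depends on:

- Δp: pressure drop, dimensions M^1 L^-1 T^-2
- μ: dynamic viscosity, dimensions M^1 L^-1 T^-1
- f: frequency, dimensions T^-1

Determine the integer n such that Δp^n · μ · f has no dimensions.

Balance the M exponent: (1)·n from Δp, plus (1) + (0) = 1 from the rest, must sum to zero.
n + 1 = 0, so n = -1.

-1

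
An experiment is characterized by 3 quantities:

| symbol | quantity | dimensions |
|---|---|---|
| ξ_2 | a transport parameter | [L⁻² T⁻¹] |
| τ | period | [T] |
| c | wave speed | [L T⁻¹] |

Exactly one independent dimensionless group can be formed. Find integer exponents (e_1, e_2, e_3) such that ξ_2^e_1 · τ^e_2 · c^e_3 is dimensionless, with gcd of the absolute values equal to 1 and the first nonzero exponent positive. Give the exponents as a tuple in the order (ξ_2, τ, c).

(1, 3, 2)

L: e_1·(-2) + e_2·(0) + e_3·(1) = 0
T: e_1·(-1) + e_2·(1) + e_3·(-1) = 0
Solving this homogeneous linear system for the smallest-integer solution (first nonzero entry positive) gives (1, 3, 2).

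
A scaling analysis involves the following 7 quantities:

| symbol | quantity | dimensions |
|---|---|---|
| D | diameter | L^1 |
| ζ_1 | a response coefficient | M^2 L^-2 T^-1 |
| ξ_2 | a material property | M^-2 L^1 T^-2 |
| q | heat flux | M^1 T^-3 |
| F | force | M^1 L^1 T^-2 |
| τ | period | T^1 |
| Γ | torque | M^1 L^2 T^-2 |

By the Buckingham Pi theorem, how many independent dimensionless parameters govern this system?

There are 7 variables and 3 base dimensions (M, L, T).
The dimension matrix has rank 3.
Independent dimensionless groups: 7 − 3 = 4.

4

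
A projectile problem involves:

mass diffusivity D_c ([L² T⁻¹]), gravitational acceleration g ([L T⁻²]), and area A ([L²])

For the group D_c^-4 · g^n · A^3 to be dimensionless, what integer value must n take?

Balance the L exponent: (1)·n from g, plus −4·(2) + 3·(2) = -2 from the rest, must sum to zero.
n − 2 = 0, so n = 2.

2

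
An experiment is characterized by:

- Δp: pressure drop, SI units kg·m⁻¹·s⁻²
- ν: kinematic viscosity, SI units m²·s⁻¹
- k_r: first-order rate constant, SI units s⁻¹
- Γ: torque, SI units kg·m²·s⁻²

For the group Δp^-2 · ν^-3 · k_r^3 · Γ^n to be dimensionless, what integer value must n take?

Balance the M exponent: (1)·n from Γ, plus −2·(1) − 3·(0) + 3·(0) = -2 from the rest, must sum to zero.
n − 2 = 0, so n = 2.

2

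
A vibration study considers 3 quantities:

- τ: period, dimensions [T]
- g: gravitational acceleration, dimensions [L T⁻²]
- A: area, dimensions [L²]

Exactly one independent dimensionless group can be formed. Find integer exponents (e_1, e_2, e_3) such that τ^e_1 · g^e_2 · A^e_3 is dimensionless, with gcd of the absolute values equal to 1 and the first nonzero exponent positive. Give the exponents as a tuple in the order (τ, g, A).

L: e_1·(0) + e_2·(1) + e_3·(2) = 0
T: e_1·(1) + e_2·(-2) + e_3·(0) = 0
Solving this homogeneous linear system for the smallest-integer solution (first nonzero entry positive) gives (4, 2, -1).

(4, 2, -1)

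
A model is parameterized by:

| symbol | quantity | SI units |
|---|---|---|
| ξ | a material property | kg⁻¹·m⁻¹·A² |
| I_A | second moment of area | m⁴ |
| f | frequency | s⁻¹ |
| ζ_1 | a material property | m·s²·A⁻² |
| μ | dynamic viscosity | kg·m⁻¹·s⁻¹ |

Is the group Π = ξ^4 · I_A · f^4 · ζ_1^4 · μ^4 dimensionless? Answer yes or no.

Sum the exponent of each base dimension across the product:
  M: 4·[ξ]_M + [I_A]_M + 4·[f]_M + 4·[ζ_1]_M + 4·[μ]_M = 4·(-1) + (0) + 4·(0) + 4·(0) + 4·(1) = 0
  L: 4·[ξ]_L + [I_A]_L + 4·[f]_L + 4·[ζ_1]_L + 4·[μ]_L = 4·(-1) + (4) + 4·(0) + 4·(1) + 4·(-1) = 0
  T: 4·[ξ]_T + [I_A]_T + 4·[f]_T + 4·[ζ_1]_T + 4·[μ]_T = 4·(0) + (0) + 4·(-1) + 4·(2) + 4·(-1) = 0
  I: 4·[ξ]_I + [I_A]_I + 4·[f]_I + 4·[ζ_1]_I + 4·[μ]_I = 4·(2) + (0) + 4·(0) + 4·(-2) + 4·(0) = 0
All base exponents vanish — dimensionless.

yes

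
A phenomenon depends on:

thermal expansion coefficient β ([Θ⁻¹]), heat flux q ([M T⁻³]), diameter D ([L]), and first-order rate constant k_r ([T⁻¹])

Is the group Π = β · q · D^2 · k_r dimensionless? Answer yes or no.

Sum the exponent of each base dimension across the product:
  M: [β]_M + [q]_M + 2·[D]_M + [k_r]_M = (0) + (1) + 2·(0) + (0) = 1
  L: [β]_L + [q]_L + 2·[D]_L + [k_r]_L = (0) + (0) + 2·(1) + (0) = 2
  T: [β]_T + [q]_T + 2·[D]_T + [k_r]_T = (0) + (-3) + 2·(0) + (-1) = -4
  Θ: [β]_Θ + [q]_Θ + 2·[D]_Θ + [k_r]_Θ = (-1) + (0) + 2·(0) + (0) = -1
Net dimensions [M L² T⁻⁴ Θ⁻¹] ≠ [1] — not dimensionless.

no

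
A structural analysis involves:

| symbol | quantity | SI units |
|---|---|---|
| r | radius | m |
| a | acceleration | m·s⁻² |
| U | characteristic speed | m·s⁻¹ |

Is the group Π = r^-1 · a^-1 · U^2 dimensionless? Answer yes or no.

Sum the exponent of each base dimension across the product:
  L: −[r]_L − [a]_L + 2·[U]_L = −(1) − (1) + 2·(1) = 0
  T: −[r]_T − [a]_T + 2·[U]_T = −(0) − (-2) + 2·(-1) = 0
All base exponents vanish — dimensionless.

yes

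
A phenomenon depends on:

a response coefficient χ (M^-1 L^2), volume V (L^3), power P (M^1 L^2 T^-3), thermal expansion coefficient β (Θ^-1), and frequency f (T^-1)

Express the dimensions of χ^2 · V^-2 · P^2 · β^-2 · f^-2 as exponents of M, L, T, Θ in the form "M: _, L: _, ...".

Collect each base-dimension exponent across the product:
  M: 2·(-1) − 2·(0) + 2·(1) − 2·(0) − 2·(0) = 0
  L: 2·(2) − 2·(3) + 2·(2) − 2·(0) − 2·(0) = 2
  T: 2·(0) − 2·(0) + 2·(-3) − 2·(0) − 2·(-1) = -4
  Θ: 2·(0) − 2·(0) + 2·(0) − 2·(-1) − 2·(0) = 2
So the dimensions are [L² T⁻⁴ Θ²].

M: 0, L: 2, T: -4, Θ: 2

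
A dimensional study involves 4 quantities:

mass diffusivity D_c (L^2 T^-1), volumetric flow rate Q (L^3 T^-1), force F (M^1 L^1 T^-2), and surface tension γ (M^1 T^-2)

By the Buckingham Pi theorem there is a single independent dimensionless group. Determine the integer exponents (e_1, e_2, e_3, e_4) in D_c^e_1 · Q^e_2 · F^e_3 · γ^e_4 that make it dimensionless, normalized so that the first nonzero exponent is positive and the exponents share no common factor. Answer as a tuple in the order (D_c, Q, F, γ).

(1, -1, 1, -1)

M: e_1·(0) + e_2·(0) + e_3·(1) + e_4·(1) = 0
L: e_1·(2) + e_2·(3) + e_3·(1) + e_4·(0) = 0
T: e_1·(-1) + e_2·(-1) + e_3·(-2) + e_4·(-2) = 0
Solving this homogeneous linear system for the smallest-integer solution (first nonzero entry positive) gives (1, -1, 1, -1).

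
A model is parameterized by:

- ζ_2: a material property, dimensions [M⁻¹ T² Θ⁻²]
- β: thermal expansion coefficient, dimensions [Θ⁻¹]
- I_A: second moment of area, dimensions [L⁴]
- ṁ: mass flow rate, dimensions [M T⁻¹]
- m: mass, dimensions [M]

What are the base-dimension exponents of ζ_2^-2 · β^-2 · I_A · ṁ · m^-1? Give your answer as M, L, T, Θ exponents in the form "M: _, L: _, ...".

M: 2, L: 4, T: -5, Θ: 6

Collect each base-dimension exponent across the product:
  M: −2·(-1) − 2·(0) + (0) + (1) − (1) = 2
  L: −2·(0) − 2·(0) + (4) + (0) − (0) = 4
  T: −2·(2) − 2·(0) + (0) + (-1) − (0) = -5
  Θ: −2·(-2) − 2·(-1) + (0) + (0) − (0) = 6
So the dimensions are [M² L⁴ T⁻⁵ Θ⁶].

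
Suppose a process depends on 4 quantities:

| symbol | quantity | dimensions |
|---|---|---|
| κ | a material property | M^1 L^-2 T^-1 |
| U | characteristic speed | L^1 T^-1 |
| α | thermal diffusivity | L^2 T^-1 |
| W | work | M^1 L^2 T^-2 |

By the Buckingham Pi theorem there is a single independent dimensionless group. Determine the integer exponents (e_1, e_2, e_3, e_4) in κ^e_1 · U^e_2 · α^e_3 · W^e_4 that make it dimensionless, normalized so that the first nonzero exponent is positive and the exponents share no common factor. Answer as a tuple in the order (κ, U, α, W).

(1, -2, 3, -1)

M: e_1·(1) + e_2·(0) + e_3·(0) + e_4·(1) = 0
L: e_1·(-2) + e_2·(1) + e_3·(2) + e_4·(2) = 0
T: e_1·(-1) + e_2·(-1) + e_3·(-1) + e_4·(-2) = 0
Solving this homogeneous linear system for the smallest-integer solution (first nonzero entry positive) gives (1, -2, 3, -1).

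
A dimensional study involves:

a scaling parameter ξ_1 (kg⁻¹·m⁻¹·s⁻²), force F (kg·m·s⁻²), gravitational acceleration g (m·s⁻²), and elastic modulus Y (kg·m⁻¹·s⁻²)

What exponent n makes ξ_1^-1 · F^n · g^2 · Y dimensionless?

Balance the M exponent: (1)·n from F, plus −(-1) + 2·(0) + (1) = 2 from the rest, must sum to zero.
n + 2 = 0, so n = -2.

-2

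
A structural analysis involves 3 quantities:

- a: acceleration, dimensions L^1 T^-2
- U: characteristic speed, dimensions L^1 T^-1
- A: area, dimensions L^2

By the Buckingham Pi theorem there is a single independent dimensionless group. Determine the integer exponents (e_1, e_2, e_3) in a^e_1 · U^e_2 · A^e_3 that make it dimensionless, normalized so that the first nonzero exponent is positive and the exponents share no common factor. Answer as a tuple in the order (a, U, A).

(2, -4, 1)

L: e_1·(1) + e_2·(1) + e_3·(2) = 0
T: e_1·(-2) + e_2·(-1) + e_3·(0) = 0
Solving this homogeneous linear system for the smallest-integer solution (first nonzero entry positive) gives (2, -4, 1).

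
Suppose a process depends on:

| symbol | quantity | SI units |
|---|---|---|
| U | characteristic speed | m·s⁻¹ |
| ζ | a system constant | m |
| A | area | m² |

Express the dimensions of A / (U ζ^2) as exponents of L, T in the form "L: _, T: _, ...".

L: -1, T: 1

Collect each base-dimension exponent across the product:
  L: −(1) − 2·(1) + (2) = -1
  T: −(-1) − 2·(0) + (0) = 1
So the dimensions are [L⁻¹ T].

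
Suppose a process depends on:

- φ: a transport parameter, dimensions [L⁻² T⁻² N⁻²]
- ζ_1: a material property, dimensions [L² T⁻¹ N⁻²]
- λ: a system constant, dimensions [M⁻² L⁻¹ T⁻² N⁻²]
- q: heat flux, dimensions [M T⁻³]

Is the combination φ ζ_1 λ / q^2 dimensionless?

no

Sum the exponent of each base dimension across the product:
  M: [φ]_M + [ζ_1]_M + [λ]_M − 2·[q]_M = (0) + (0) + (-2) − 2·(1) = -4
  L: [φ]_L + [ζ_1]_L + [λ]_L − 2·[q]_L = (-2) + (2) + (-1) − 2·(0) = -1
  T: [φ]_T + [ζ_1]_T + [λ]_T − 2·[q]_T = (-2) + (-1) + (-2) − 2·(-3) = 1
  N: [φ]_N + [ζ_1]_N + [λ]_N − 2·[q]_N = (-2) + (-2) + (-2) − 2·(0) = -6
Net dimensions [M⁻⁴ L⁻¹ T N⁻⁶] ≠ [1] — not dimensionless.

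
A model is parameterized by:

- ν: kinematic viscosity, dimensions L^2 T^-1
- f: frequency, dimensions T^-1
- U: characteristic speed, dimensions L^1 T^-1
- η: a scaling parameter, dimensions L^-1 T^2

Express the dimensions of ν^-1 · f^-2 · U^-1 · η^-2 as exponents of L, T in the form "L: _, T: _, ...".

L: -1, T: 0

Collect each base-dimension exponent across the product:
  L: −(2) − 2·(0) − (1) − 2·(-1) = -1
  T: −(-1) − 2·(-1) − (-1) − 2·(2) = 0
So the dimensions are [L⁻¹].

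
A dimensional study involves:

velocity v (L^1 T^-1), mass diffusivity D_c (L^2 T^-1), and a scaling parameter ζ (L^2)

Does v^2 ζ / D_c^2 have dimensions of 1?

yes

Sum the exponent of each base dimension across the product:
  L: 2·[v]_L − 2·[D_c]_L + [ζ]_L = 2·(1) − 2·(2) + (2) = 0
  T: 2·[v]_T − 2·[D_c]_T + [ζ]_T = 2·(-1) − 2·(-1) + (0) = 0
All base exponents vanish — dimensionless.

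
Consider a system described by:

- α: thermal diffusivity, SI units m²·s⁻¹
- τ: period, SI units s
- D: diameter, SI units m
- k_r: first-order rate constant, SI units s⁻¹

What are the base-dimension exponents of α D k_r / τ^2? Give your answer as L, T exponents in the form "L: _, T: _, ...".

Collect each base-dimension exponent across the product:
  L: (2) − 2·(0) + (1) + (0) = 3
  T: (-1) − 2·(1) + (0) + (-1) = -4
So the dimensions are [L³ T⁻⁴].

L: 3, T: -4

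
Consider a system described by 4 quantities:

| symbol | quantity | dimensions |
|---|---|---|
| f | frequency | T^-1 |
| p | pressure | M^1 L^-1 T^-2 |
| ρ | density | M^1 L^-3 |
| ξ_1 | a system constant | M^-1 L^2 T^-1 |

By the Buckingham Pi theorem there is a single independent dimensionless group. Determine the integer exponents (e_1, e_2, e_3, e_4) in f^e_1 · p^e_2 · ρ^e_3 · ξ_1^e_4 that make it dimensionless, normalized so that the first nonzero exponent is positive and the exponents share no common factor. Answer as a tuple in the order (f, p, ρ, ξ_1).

M: e_1·(0) + e_2·(1) + e_3·(1) + e_4·(-1) = 0
L: e_1·(0) + e_2·(-1) + e_3·(-3) + e_4·(2) = 0
T: e_1·(-1) + e_2·(-2) + e_3·(0) + e_4·(-1) = 0
Solving this homogeneous linear system for the smallest-integer solution (first nonzero entry positive) gives (4, -1, -1, -2).

(4, -1, -1, -2)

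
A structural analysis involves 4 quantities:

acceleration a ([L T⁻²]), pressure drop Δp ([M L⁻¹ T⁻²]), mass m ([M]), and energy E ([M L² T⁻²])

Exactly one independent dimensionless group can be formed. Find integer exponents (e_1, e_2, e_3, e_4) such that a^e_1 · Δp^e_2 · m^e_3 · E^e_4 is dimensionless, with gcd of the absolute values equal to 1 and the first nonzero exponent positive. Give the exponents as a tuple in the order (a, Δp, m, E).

(3, -1, 3, -2)

M: e_1·(0) + e_2·(1) + e_3·(1) + e_4·(1) = 0
L: e_1·(1) + e_2·(-1) + e_3·(0) + e_4·(2) = 0
T: e_1·(-2) + e_2·(-2) + e_3·(0) + e_4·(-2) = 0
Solving this homogeneous linear system for the smallest-integer solution (first nonzero entry positive) gives (3, -1, 3, -2).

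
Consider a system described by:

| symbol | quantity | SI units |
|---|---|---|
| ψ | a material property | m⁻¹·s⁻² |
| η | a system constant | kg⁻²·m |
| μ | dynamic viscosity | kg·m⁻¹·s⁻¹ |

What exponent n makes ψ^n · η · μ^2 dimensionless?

-1

Balance the L exponent: (-1)·n from ψ, plus (1) + 2·(-1) = -1 from the rest, must sum to zero.
−n − 1 = 0, so n = -1.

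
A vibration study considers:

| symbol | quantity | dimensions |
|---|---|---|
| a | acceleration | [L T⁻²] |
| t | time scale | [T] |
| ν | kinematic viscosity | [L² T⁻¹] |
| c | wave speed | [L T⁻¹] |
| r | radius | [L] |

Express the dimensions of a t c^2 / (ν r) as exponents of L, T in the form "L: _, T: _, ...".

L: 0, T: -2

Collect each base-dimension exponent across the product:
  L: (1) + (0) − (2) + 2·(1) − (1) = 0
  T: (-2) + (1) − (-1) + 2·(-1) − (0) = -2
So the dimensions are [T⁻²].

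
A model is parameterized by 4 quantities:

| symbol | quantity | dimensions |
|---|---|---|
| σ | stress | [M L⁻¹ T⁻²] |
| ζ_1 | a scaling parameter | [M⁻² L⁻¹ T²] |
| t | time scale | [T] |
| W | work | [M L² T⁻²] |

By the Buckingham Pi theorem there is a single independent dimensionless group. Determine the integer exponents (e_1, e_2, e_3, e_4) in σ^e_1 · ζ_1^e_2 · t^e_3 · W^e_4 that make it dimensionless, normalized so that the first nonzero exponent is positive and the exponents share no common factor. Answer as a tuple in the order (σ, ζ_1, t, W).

(1, 1, 2, 1)

M: e_1·(1) + e_2·(-2) + e_3·(0) + e_4·(1) = 0
L: e_1·(-1) + e_2·(-1) + e_3·(0) + e_4·(2) = 0
T: e_1·(-2) + e_2·(2) + e_3·(1) + e_4·(-2) = 0
Solving this homogeneous linear system for the smallest-integer solution (first nonzero entry positive) gives (1, 1, 2, 1).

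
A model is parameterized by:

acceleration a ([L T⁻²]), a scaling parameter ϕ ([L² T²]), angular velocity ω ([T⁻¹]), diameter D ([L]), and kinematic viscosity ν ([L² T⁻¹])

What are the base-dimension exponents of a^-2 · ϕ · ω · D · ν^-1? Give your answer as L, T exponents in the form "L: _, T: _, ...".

Collect each base-dimension exponent across the product:
  L: −2·(1) + (2) + (0) + (1) − (2) = -1
  T: −2·(-2) + (2) + (-1) + (0) − (-1) = 6
So the dimensions are [L⁻¹ T⁶].

L: -1, T: 6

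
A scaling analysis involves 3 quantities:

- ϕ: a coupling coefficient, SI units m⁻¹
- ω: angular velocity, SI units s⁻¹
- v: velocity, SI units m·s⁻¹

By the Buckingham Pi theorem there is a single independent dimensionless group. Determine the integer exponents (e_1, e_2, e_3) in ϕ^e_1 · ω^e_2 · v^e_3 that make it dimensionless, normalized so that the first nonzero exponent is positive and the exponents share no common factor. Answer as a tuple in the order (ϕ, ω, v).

L: e_1·(-1) + e_2·(0) + e_3·(1) = 0
T: e_1·(0) + e_2·(-1) + e_3·(-1) = 0
Solving this homogeneous linear system for the smallest-integer solution (first nonzero entry positive) gives (1, -1, 1).

(1, -1, 1)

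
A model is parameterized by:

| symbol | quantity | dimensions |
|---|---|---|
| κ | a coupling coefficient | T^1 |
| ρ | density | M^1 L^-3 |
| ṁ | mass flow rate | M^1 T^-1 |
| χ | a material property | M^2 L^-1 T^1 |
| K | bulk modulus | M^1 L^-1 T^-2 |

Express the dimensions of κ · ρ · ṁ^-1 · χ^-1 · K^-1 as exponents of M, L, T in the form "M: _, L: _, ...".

Collect each base-dimension exponent across the product:
  M: (0) + (1) − (1) − (2) − (1) = -3
  L: (0) + (-3) − (0) − (-1) − (-1) = -1
  T: (1) + (0) − (-1) − (1) − (-2) = 3
So the dimensions are [M⁻³ L⁻¹ T³].

M: -3, L: -1, T: 3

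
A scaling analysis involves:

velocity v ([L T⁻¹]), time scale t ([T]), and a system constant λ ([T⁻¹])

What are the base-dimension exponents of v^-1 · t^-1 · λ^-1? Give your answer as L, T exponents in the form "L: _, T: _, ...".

L: -1, T: 1

Collect each base-dimension exponent across the product:
  L: −(1) − (0) − (0) = -1
  T: −(-1) − (1) − (-1) = 1
So the dimensions are [L⁻¹ T].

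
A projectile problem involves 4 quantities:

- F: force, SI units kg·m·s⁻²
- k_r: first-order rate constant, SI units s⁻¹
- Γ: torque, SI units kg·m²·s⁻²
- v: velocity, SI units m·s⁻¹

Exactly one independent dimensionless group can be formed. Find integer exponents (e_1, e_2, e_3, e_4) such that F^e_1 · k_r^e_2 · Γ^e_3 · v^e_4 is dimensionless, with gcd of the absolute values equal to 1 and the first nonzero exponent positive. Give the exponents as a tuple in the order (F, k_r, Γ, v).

M: e_1·(1) + e_2·(0) + e_3·(1) + e_4·(0) = 0
L: e_1·(1) + e_2·(0) + e_3·(2) + e_4·(1) = 0
T: e_1·(-2) + e_2·(-1) + e_3·(-2) + e_4·(-1) = 0
Solving this homogeneous linear system for the smallest-integer solution (first nonzero entry positive) gives (1, -1, -1, 1).

(1, -1, -1, 1)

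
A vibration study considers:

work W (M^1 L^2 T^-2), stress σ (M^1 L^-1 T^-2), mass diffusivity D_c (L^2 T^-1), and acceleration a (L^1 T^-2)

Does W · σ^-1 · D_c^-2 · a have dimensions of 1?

Sum the exponent of each base dimension across the product:
  M: [W]_M − [σ]_M − 2·[D_c]_M + [a]_M = (1) − (1) − 2·(0) + (0) = 0
  L: [W]_L − [σ]_L − 2·[D_c]_L + [a]_L = (2) − (-1) − 2·(2) + (1) = 0
  T: [W]_T − [σ]_T − 2·[D_c]_T + [a]_T = (-2) − (-2) − 2·(-1) + (-2) = 0
All base exponents vanish — dimensionless.

yes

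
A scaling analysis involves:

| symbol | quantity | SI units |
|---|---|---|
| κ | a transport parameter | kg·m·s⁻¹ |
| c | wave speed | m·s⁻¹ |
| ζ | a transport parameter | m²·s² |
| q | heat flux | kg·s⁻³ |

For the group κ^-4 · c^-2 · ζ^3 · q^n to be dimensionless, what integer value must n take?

4

Balance the M exponent: (1)·n from q, plus −4·(1) − 2·(0) + 3·(0) = -4 from the rest, must sum to zero.
n − 4 = 0, so n = 4.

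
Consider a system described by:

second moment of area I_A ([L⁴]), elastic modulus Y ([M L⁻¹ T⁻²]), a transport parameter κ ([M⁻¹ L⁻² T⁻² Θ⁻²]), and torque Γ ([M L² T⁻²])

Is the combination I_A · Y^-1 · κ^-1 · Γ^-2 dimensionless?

Sum the exponent of each base dimension across the product:
  M: [I_A]_M − [Y]_M − [κ]_M − 2·[Γ]_M = (0) − (1) − (-1) − 2·(1) = -2
  L: [I_A]_L − [Y]_L − [κ]_L − 2·[Γ]_L = (4) − (-1) − (-2) − 2·(2) = 3
  T: [I_A]_T − [Y]_T − [κ]_T − 2·[Γ]_T = (0) − (-2) − (-2) − 2·(-2) = 8
  Θ: [I_A]_Θ − [Y]_Θ − [κ]_Θ − 2·[Γ]_Θ = (0) − (0) − (-2) − 2·(0) = 2
Net dimensions [M⁻² L³ T⁸ Θ²] ≠ [1] — not dimensionless.

no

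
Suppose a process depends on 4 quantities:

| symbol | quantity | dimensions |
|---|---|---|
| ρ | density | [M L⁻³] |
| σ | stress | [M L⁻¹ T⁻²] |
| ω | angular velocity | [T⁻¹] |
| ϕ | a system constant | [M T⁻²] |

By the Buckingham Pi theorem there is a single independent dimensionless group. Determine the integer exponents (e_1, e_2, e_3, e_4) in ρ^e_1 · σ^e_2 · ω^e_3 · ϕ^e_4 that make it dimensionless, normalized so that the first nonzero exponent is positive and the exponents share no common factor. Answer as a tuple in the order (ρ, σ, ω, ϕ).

(1, -3, 2, 2)

M: e_1·(1) + e_2·(1) + e_3·(0) + e_4·(1) = 0
L: e_1·(-3) + e_2·(-1) + e_3·(0) + e_4·(0) = 0
T: e_1·(0) + e_2·(-2) + e_3·(-1) + e_4·(-2) = 0
Solving this homogeneous linear system for the smallest-integer solution (first nonzero entry positive) gives (1, -3, 2, 2).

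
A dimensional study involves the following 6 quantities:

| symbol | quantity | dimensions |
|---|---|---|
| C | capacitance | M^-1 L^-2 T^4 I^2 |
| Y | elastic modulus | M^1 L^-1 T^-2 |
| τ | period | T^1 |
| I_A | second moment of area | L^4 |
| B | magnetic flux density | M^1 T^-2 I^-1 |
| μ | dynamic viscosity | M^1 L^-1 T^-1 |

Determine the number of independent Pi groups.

2

There are 6 variables and 4 base dimensions (M, L, T, I).
The dimension matrix has rank 4.
Independent dimensionless groups: 6 − 4 = 2.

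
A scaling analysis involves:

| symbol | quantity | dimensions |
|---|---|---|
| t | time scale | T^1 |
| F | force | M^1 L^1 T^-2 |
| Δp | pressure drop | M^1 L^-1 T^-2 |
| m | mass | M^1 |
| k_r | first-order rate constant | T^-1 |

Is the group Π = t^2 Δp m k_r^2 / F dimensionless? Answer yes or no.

no

Sum the exponent of each base dimension across the product:
  M: 2·[t]_M − [F]_M + [Δp]_M + [m]_M + 2·[k_r]_M = 2·(0) − (1) + (1) + (1) + 2·(0) = 1
  L: 2·[t]_L − [F]_L + [Δp]_L + [m]_L + 2·[k_r]_L = 2·(0) − (1) + (-1) + (0) + 2·(0) = -2
  T: 2·[t]_T − [F]_T + [Δp]_T + [m]_T + 2·[k_r]_T = 2·(1) − (-2) + (-2) + (0) + 2·(-1) = 0
Net dimensions [M L⁻²] ≠ [1] — not dimensionless.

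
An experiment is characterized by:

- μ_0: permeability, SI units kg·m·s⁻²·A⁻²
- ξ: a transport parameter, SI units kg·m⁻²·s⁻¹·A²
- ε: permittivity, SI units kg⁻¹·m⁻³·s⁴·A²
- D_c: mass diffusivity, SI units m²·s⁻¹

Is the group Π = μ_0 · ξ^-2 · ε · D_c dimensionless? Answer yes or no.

no

Sum the exponent of each base dimension across the product:
  M: [μ_0]_M − 2·[ξ]_M + [ε]_M + [D_c]_M = (1) − 2·(1) + (-1) + (0) = -2
  L: [μ_0]_L − 2·[ξ]_L + [ε]_L + [D_c]_L = (1) − 2·(-2) + (-3) + (2) = 4
  T: [μ_0]_T − 2·[ξ]_T + [ε]_T + [D_c]_T = (-2) − 2·(-1) + (4) + (-1) = 3
  I: [μ_0]_I − 2·[ξ]_I + [ε]_I + [D_c]_I = (-2) − 2·(2) + (2) + (0) = -4
Net dimensions [M⁻² L⁴ T³ I⁻⁴] ≠ [1] — not dimensionless.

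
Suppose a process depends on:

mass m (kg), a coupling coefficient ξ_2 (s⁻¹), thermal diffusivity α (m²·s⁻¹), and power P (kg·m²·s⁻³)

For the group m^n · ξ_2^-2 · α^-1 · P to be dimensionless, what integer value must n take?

Balance the M exponent: (1)·n from m, plus −2·(0) − (0) + (1) = 1 from the rest, must sum to zero.
n + 1 = 0, so n = -1.

-1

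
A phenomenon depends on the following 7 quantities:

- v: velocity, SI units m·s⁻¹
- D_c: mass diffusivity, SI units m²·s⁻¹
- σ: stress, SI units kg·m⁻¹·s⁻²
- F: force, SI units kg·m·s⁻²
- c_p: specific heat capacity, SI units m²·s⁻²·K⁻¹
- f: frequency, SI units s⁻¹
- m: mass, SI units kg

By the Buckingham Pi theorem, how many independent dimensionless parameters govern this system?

There are 7 variables and 4 base dimensions (M, L, T, Θ).
The dimension matrix has rank 4.
Independent dimensionless groups: 7 − 4 = 3.

3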